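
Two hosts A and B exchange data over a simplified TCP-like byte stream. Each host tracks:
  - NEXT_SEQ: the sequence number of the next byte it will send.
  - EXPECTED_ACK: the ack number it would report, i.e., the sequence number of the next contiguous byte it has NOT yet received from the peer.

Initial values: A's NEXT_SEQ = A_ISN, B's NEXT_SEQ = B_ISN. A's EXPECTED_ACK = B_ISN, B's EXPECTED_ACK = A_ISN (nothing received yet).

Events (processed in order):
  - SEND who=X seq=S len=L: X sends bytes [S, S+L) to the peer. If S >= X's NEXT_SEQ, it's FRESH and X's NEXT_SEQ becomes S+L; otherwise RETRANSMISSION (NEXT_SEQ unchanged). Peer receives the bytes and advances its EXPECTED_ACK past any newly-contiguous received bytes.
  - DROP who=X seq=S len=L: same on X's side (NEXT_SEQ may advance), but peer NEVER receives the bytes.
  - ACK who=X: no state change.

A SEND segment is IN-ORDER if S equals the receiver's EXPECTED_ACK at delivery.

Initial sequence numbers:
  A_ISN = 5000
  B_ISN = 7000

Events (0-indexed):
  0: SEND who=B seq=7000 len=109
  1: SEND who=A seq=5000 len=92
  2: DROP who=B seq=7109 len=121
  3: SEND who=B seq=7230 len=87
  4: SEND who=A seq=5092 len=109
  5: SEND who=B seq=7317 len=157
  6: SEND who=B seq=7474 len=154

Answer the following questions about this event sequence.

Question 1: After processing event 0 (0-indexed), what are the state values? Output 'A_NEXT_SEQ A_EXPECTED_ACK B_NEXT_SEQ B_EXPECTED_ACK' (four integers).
After event 0: A_seq=5000 A_ack=7109 B_seq=7109 B_ack=5000

5000 7109 7109 5000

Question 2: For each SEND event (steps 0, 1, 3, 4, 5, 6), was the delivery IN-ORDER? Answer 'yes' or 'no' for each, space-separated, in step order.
Step 0: SEND seq=7000 -> in-order
Step 1: SEND seq=5000 -> in-order
Step 3: SEND seq=7230 -> out-of-order
Step 4: SEND seq=5092 -> in-order
Step 5: SEND seq=7317 -> out-of-order
Step 6: SEND seq=7474 -> out-of-order

Answer: yes yes no yes no no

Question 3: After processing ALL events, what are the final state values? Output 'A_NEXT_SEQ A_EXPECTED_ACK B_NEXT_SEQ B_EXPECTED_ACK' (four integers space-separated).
Answer: 5201 7109 7628 5201

Derivation:
After event 0: A_seq=5000 A_ack=7109 B_seq=7109 B_ack=5000
After event 1: A_seq=5092 A_ack=7109 B_seq=7109 B_ack=5092
After event 2: A_seq=5092 A_ack=7109 B_seq=7230 B_ack=5092
After event 3: A_seq=5092 A_ack=7109 B_seq=7317 B_ack=5092
After event 4: A_seq=5201 A_ack=7109 B_seq=7317 B_ack=5201
After event 5: A_seq=5201 A_ack=7109 B_seq=7474 B_ack=5201
After event 6: A_seq=5201 A_ack=7109 B_seq=7628 B_ack=5201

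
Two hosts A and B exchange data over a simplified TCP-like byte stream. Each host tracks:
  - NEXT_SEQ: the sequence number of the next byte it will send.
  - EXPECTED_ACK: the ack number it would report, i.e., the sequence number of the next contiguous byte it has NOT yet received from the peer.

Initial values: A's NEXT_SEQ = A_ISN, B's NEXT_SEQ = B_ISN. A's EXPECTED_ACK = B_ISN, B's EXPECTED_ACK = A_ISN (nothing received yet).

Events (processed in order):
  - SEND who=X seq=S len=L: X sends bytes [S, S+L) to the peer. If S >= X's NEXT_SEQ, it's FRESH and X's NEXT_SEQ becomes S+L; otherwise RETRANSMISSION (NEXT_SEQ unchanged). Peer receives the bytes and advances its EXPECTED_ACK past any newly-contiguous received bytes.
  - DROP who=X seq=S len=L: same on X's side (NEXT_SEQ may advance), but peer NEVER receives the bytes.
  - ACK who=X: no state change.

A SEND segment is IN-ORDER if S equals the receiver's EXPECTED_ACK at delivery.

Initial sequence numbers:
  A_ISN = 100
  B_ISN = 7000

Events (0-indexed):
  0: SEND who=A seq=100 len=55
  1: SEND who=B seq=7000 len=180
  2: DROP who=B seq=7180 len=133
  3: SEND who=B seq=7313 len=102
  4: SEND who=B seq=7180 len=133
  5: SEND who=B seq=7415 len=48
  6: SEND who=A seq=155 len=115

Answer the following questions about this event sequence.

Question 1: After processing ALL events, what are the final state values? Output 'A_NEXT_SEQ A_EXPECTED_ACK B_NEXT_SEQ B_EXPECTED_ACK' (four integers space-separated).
After event 0: A_seq=155 A_ack=7000 B_seq=7000 B_ack=155
After event 1: A_seq=155 A_ack=7180 B_seq=7180 B_ack=155
After event 2: A_seq=155 A_ack=7180 B_seq=7313 B_ack=155
After event 3: A_seq=155 A_ack=7180 B_seq=7415 B_ack=155
After event 4: A_seq=155 A_ack=7415 B_seq=7415 B_ack=155
After event 5: A_seq=155 A_ack=7463 B_seq=7463 B_ack=155
After event 6: A_seq=270 A_ack=7463 B_seq=7463 B_ack=270

Answer: 270 7463 7463 270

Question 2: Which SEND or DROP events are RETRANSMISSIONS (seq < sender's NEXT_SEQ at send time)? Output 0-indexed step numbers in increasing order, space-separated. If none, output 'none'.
Answer: 4

Derivation:
Step 0: SEND seq=100 -> fresh
Step 1: SEND seq=7000 -> fresh
Step 2: DROP seq=7180 -> fresh
Step 3: SEND seq=7313 -> fresh
Step 4: SEND seq=7180 -> retransmit
Step 5: SEND seq=7415 -> fresh
Step 6: SEND seq=155 -> fresh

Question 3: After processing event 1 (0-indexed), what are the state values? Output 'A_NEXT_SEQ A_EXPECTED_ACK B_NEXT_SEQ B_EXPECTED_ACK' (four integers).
After event 0: A_seq=155 A_ack=7000 B_seq=7000 B_ack=155
After event 1: A_seq=155 A_ack=7180 B_seq=7180 B_ack=155

155 7180 7180 155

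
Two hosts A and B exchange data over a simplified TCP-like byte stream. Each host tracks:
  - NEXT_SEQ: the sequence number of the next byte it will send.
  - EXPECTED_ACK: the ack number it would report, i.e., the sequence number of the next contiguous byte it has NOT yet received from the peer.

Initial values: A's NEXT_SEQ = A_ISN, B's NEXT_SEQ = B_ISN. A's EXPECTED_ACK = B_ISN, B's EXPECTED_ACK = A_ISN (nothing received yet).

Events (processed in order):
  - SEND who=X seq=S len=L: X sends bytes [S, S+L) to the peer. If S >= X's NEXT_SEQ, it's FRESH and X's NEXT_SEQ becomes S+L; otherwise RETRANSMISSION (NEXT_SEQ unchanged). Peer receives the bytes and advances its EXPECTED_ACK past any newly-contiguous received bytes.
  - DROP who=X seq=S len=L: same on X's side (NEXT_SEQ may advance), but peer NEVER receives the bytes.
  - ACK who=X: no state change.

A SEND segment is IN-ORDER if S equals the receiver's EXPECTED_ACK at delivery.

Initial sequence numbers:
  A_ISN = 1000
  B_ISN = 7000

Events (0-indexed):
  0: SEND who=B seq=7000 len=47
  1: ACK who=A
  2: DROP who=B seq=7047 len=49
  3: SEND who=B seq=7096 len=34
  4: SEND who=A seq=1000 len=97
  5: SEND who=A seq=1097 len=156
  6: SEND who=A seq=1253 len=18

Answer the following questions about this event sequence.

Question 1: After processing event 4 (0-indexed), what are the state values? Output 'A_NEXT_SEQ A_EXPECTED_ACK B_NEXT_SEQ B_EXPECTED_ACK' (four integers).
After event 0: A_seq=1000 A_ack=7047 B_seq=7047 B_ack=1000
After event 1: A_seq=1000 A_ack=7047 B_seq=7047 B_ack=1000
After event 2: A_seq=1000 A_ack=7047 B_seq=7096 B_ack=1000
After event 3: A_seq=1000 A_ack=7047 B_seq=7130 B_ack=1000
After event 4: A_seq=1097 A_ack=7047 B_seq=7130 B_ack=1097

1097 7047 7130 1097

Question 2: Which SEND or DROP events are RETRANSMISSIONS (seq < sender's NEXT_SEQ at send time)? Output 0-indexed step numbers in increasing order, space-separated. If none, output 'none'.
Answer: none

Derivation:
Step 0: SEND seq=7000 -> fresh
Step 2: DROP seq=7047 -> fresh
Step 3: SEND seq=7096 -> fresh
Step 4: SEND seq=1000 -> fresh
Step 5: SEND seq=1097 -> fresh
Step 6: SEND seq=1253 -> fresh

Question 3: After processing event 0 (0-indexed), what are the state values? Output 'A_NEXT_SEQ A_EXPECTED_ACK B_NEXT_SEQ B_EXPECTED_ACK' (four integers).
After event 0: A_seq=1000 A_ack=7047 B_seq=7047 B_ack=1000

1000 7047 7047 1000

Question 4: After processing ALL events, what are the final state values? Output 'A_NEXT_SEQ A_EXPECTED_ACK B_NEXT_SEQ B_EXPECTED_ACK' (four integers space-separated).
After event 0: A_seq=1000 A_ack=7047 B_seq=7047 B_ack=1000
After event 1: A_seq=1000 A_ack=7047 B_seq=7047 B_ack=1000
After event 2: A_seq=1000 A_ack=7047 B_seq=7096 B_ack=1000
After event 3: A_seq=1000 A_ack=7047 B_seq=7130 B_ack=1000
After event 4: A_seq=1097 A_ack=7047 B_seq=7130 B_ack=1097
After event 5: A_seq=1253 A_ack=7047 B_seq=7130 B_ack=1253
After event 6: A_seq=1271 A_ack=7047 B_seq=7130 B_ack=1271

Answer: 1271 7047 7130 1271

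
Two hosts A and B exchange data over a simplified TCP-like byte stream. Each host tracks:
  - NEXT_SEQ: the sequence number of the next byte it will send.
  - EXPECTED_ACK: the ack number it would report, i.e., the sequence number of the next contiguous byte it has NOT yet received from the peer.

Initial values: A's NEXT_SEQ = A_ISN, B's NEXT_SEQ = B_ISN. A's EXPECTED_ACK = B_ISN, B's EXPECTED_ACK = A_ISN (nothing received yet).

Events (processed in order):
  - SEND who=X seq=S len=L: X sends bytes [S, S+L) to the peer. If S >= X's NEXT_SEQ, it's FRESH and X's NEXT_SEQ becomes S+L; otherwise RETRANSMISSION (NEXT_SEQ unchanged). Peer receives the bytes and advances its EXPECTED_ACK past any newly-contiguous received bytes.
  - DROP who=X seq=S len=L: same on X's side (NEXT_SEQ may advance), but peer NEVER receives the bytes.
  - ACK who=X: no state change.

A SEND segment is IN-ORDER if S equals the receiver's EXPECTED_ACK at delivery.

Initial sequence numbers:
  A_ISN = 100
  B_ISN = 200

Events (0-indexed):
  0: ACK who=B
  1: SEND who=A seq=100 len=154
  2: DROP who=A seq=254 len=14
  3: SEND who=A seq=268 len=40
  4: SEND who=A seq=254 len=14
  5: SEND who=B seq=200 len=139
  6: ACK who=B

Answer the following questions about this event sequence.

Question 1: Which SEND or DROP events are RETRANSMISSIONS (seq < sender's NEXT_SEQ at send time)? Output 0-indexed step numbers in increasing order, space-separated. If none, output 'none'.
Step 1: SEND seq=100 -> fresh
Step 2: DROP seq=254 -> fresh
Step 3: SEND seq=268 -> fresh
Step 4: SEND seq=254 -> retransmit
Step 5: SEND seq=200 -> fresh

Answer: 4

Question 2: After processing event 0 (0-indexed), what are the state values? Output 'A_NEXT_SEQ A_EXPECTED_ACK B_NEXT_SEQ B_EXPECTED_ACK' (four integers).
After event 0: A_seq=100 A_ack=200 B_seq=200 B_ack=100

100 200 200 100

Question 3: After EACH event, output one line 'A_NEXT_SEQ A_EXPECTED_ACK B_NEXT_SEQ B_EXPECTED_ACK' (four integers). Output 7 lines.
100 200 200 100
254 200 200 254
268 200 200 254
308 200 200 254
308 200 200 308
308 339 339 308
308 339 339 308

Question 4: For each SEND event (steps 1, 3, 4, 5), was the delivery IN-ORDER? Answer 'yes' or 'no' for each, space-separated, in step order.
Answer: yes no yes yes

Derivation:
Step 1: SEND seq=100 -> in-order
Step 3: SEND seq=268 -> out-of-order
Step 4: SEND seq=254 -> in-order
Step 5: SEND seq=200 -> in-order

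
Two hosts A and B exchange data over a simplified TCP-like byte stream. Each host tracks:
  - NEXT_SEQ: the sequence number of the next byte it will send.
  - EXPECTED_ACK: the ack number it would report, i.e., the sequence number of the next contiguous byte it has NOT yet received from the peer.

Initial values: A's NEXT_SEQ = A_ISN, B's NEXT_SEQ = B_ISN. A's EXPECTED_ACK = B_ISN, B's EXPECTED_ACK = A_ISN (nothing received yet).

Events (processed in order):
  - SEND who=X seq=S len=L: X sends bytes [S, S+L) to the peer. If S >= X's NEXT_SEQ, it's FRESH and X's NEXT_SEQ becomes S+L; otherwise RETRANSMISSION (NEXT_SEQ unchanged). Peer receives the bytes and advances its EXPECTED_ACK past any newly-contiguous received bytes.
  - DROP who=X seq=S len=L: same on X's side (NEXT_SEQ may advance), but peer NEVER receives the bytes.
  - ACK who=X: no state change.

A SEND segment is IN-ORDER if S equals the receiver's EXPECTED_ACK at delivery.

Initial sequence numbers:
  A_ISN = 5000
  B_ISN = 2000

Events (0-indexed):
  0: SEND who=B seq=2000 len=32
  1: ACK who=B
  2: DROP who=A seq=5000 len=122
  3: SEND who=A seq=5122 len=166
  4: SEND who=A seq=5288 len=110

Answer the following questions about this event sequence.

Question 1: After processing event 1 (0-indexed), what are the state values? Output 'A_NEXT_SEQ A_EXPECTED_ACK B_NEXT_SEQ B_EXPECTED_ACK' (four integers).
After event 0: A_seq=5000 A_ack=2032 B_seq=2032 B_ack=5000
After event 1: A_seq=5000 A_ack=2032 B_seq=2032 B_ack=5000

5000 2032 2032 5000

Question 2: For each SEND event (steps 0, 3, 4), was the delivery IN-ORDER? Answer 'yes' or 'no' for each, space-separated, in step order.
Step 0: SEND seq=2000 -> in-order
Step 3: SEND seq=5122 -> out-of-order
Step 4: SEND seq=5288 -> out-of-order

Answer: yes no no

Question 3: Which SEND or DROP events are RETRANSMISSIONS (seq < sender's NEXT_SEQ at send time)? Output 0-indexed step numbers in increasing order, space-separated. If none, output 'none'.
Step 0: SEND seq=2000 -> fresh
Step 2: DROP seq=5000 -> fresh
Step 3: SEND seq=5122 -> fresh
Step 4: SEND seq=5288 -> fresh

Answer: none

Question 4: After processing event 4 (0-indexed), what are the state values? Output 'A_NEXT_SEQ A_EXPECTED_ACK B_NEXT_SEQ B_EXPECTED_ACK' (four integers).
After event 0: A_seq=5000 A_ack=2032 B_seq=2032 B_ack=5000
After event 1: A_seq=5000 A_ack=2032 B_seq=2032 B_ack=5000
After event 2: A_seq=5122 A_ack=2032 B_seq=2032 B_ack=5000
After event 3: A_seq=5288 A_ack=2032 B_seq=2032 B_ack=5000
After event 4: A_seq=5398 A_ack=2032 B_seq=2032 B_ack=5000

5398 2032 2032 5000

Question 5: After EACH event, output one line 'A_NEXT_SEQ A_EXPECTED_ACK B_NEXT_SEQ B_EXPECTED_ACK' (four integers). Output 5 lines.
5000 2032 2032 5000
5000 2032 2032 5000
5122 2032 2032 5000
5288 2032 2032 5000
5398 2032 2032 5000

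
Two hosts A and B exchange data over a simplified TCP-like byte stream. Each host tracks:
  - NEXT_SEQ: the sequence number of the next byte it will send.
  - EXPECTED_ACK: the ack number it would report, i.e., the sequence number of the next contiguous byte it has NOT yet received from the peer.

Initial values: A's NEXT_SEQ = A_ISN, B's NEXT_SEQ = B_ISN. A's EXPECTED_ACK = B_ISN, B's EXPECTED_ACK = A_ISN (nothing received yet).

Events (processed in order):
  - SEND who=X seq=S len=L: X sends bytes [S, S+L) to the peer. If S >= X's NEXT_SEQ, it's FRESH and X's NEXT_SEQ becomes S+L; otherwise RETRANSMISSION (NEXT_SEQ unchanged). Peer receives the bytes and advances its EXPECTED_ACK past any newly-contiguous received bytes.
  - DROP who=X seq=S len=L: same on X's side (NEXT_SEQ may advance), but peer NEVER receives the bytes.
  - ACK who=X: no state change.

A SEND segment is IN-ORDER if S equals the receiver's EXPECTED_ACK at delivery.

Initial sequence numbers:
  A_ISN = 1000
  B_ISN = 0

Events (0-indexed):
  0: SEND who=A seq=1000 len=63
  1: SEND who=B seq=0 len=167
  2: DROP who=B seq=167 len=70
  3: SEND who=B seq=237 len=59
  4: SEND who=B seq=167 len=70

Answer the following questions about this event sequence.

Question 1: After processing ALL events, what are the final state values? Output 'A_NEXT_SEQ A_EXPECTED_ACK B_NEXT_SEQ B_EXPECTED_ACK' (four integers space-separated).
Answer: 1063 296 296 1063

Derivation:
After event 0: A_seq=1063 A_ack=0 B_seq=0 B_ack=1063
After event 1: A_seq=1063 A_ack=167 B_seq=167 B_ack=1063
After event 2: A_seq=1063 A_ack=167 B_seq=237 B_ack=1063
After event 3: A_seq=1063 A_ack=167 B_seq=296 B_ack=1063
After event 4: A_seq=1063 A_ack=296 B_seq=296 B_ack=1063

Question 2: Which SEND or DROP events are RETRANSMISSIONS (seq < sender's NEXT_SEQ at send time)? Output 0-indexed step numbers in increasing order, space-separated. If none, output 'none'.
Answer: 4

Derivation:
Step 0: SEND seq=1000 -> fresh
Step 1: SEND seq=0 -> fresh
Step 2: DROP seq=167 -> fresh
Step 3: SEND seq=237 -> fresh
Step 4: SEND seq=167 -> retransmit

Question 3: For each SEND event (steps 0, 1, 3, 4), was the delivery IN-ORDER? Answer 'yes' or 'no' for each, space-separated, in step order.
Step 0: SEND seq=1000 -> in-order
Step 1: SEND seq=0 -> in-order
Step 3: SEND seq=237 -> out-of-order
Step 4: SEND seq=167 -> in-order

Answer: yes yes no yes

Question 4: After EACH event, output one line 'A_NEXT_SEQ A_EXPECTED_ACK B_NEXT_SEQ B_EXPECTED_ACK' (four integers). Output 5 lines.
1063 0 0 1063
1063 167 167 1063
1063 167 237 1063
1063 167 296 1063
1063 296 296 1063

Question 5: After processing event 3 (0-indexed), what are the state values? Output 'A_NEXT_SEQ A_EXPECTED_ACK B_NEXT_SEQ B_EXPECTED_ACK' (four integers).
After event 0: A_seq=1063 A_ack=0 B_seq=0 B_ack=1063
After event 1: A_seq=1063 A_ack=167 B_seq=167 B_ack=1063
After event 2: A_seq=1063 A_ack=167 B_seq=237 B_ack=1063
After event 3: A_seq=1063 A_ack=167 B_seq=296 B_ack=1063

1063 167 296 1063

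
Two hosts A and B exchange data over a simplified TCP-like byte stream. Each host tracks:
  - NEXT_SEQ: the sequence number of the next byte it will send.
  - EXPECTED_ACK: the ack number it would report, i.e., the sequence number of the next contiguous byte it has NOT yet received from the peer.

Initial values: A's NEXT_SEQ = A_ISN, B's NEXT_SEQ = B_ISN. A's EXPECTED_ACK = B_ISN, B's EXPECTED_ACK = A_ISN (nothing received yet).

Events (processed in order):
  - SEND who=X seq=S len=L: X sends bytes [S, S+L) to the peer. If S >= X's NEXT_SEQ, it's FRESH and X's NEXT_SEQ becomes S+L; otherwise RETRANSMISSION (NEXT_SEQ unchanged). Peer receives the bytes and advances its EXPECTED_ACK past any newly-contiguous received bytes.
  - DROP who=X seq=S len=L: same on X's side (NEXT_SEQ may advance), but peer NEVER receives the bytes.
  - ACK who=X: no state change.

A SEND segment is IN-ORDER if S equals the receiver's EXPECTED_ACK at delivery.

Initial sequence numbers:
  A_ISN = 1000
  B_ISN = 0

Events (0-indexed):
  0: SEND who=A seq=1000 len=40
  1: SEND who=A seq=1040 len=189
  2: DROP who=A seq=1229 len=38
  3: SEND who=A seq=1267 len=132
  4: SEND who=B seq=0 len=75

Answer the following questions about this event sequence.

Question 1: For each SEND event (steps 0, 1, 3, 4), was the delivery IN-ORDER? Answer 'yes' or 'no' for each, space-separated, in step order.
Step 0: SEND seq=1000 -> in-order
Step 1: SEND seq=1040 -> in-order
Step 3: SEND seq=1267 -> out-of-order
Step 4: SEND seq=0 -> in-order

Answer: yes yes no yes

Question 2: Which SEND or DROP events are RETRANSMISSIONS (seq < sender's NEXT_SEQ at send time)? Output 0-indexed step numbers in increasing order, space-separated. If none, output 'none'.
Answer: none

Derivation:
Step 0: SEND seq=1000 -> fresh
Step 1: SEND seq=1040 -> fresh
Step 2: DROP seq=1229 -> fresh
Step 3: SEND seq=1267 -> fresh
Step 4: SEND seq=0 -> fresh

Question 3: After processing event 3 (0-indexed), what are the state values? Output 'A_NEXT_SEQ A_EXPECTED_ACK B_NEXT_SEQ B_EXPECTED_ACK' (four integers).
After event 0: A_seq=1040 A_ack=0 B_seq=0 B_ack=1040
After event 1: A_seq=1229 A_ack=0 B_seq=0 B_ack=1229
After event 2: A_seq=1267 A_ack=0 B_seq=0 B_ack=1229
After event 3: A_seq=1399 A_ack=0 B_seq=0 B_ack=1229

1399 0 0 1229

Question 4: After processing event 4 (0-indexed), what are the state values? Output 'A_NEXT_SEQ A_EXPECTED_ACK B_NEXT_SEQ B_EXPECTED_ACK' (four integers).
After event 0: A_seq=1040 A_ack=0 B_seq=0 B_ack=1040
After event 1: A_seq=1229 A_ack=0 B_seq=0 B_ack=1229
After event 2: A_seq=1267 A_ack=0 B_seq=0 B_ack=1229
After event 3: A_seq=1399 A_ack=0 B_seq=0 B_ack=1229
After event 4: A_seq=1399 A_ack=75 B_seq=75 B_ack=1229

1399 75 75 1229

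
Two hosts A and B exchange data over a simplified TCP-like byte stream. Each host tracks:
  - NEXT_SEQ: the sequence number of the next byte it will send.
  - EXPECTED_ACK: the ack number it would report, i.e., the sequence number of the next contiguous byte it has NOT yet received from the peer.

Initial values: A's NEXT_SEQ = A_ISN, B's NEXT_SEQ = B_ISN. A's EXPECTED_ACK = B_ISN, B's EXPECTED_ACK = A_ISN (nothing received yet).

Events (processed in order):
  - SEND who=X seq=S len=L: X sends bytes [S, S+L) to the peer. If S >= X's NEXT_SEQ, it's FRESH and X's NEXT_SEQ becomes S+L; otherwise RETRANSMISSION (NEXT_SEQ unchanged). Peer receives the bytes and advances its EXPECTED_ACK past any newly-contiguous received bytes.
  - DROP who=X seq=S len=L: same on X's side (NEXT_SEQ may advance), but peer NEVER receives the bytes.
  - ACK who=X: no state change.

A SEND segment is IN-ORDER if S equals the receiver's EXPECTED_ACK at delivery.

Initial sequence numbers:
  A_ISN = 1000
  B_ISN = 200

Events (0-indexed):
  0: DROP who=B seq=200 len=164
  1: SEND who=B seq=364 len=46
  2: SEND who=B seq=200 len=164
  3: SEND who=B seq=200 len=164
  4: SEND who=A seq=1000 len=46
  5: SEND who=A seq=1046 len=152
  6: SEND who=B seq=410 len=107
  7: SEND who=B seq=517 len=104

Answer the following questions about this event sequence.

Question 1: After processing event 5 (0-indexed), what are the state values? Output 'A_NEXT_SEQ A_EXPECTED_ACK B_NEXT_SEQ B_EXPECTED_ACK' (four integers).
After event 0: A_seq=1000 A_ack=200 B_seq=364 B_ack=1000
After event 1: A_seq=1000 A_ack=200 B_seq=410 B_ack=1000
After event 2: A_seq=1000 A_ack=410 B_seq=410 B_ack=1000
After event 3: A_seq=1000 A_ack=410 B_seq=410 B_ack=1000
After event 4: A_seq=1046 A_ack=410 B_seq=410 B_ack=1046
After event 5: A_seq=1198 A_ack=410 B_seq=410 B_ack=1198

1198 410 410 1198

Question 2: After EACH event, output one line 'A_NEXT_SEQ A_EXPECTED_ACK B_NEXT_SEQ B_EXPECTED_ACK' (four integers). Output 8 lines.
1000 200 364 1000
1000 200 410 1000
1000 410 410 1000
1000 410 410 1000
1046 410 410 1046
1198 410 410 1198
1198 517 517 1198
1198 621 621 1198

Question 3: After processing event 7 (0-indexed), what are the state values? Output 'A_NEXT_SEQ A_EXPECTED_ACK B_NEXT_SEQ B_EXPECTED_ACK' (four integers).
After event 0: A_seq=1000 A_ack=200 B_seq=364 B_ack=1000
After event 1: A_seq=1000 A_ack=200 B_seq=410 B_ack=1000
After event 2: A_seq=1000 A_ack=410 B_seq=410 B_ack=1000
After event 3: A_seq=1000 A_ack=410 B_seq=410 B_ack=1000
After event 4: A_seq=1046 A_ack=410 B_seq=410 B_ack=1046
After event 5: A_seq=1198 A_ack=410 B_seq=410 B_ack=1198
After event 6: A_seq=1198 A_ack=517 B_seq=517 B_ack=1198
After event 7: A_seq=1198 A_ack=621 B_seq=621 B_ack=1198

1198 621 621 1198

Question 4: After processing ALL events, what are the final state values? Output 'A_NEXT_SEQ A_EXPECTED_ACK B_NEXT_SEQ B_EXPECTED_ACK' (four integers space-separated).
After event 0: A_seq=1000 A_ack=200 B_seq=364 B_ack=1000
After event 1: A_seq=1000 A_ack=200 B_seq=410 B_ack=1000
After event 2: A_seq=1000 A_ack=410 B_seq=410 B_ack=1000
After event 3: A_seq=1000 A_ack=410 B_seq=410 B_ack=1000
After event 4: A_seq=1046 A_ack=410 B_seq=410 B_ack=1046
After event 5: A_seq=1198 A_ack=410 B_seq=410 B_ack=1198
After event 6: A_seq=1198 A_ack=517 B_seq=517 B_ack=1198
After event 7: A_seq=1198 A_ack=621 B_seq=621 B_ack=1198

Answer: 1198 621 621 1198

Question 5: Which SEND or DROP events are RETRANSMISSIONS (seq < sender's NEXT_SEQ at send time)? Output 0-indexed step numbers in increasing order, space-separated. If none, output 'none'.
Answer: 2 3

Derivation:
Step 0: DROP seq=200 -> fresh
Step 1: SEND seq=364 -> fresh
Step 2: SEND seq=200 -> retransmit
Step 3: SEND seq=200 -> retransmit
Step 4: SEND seq=1000 -> fresh
Step 5: SEND seq=1046 -> fresh
Step 6: SEND seq=410 -> fresh
Step 7: SEND seq=517 -> fresh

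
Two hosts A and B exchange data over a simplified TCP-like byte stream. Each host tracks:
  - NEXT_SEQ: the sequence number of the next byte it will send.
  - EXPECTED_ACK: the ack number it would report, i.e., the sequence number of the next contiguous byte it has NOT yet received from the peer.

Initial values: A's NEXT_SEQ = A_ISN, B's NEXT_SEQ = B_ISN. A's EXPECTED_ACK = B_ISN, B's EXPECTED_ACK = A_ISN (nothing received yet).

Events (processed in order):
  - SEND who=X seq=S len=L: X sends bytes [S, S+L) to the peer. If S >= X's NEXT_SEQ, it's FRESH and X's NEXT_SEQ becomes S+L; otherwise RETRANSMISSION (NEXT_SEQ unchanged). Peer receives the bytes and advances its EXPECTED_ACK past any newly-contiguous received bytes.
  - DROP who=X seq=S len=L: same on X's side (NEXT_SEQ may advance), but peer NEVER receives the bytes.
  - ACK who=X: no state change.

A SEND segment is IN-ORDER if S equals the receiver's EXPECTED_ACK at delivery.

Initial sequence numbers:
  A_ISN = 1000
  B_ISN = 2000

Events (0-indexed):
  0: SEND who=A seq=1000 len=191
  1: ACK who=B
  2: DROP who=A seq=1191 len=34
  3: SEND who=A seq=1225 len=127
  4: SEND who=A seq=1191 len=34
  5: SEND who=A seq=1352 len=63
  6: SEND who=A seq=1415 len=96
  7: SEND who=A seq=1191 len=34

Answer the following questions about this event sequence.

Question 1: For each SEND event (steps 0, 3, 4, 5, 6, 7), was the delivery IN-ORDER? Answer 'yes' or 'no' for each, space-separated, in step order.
Answer: yes no yes yes yes no

Derivation:
Step 0: SEND seq=1000 -> in-order
Step 3: SEND seq=1225 -> out-of-order
Step 4: SEND seq=1191 -> in-order
Step 5: SEND seq=1352 -> in-order
Step 6: SEND seq=1415 -> in-order
Step 7: SEND seq=1191 -> out-of-order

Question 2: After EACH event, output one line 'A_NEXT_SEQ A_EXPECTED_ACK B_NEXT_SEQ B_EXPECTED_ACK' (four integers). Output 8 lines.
1191 2000 2000 1191
1191 2000 2000 1191
1225 2000 2000 1191
1352 2000 2000 1191
1352 2000 2000 1352
1415 2000 2000 1415
1511 2000 2000 1511
1511 2000 2000 1511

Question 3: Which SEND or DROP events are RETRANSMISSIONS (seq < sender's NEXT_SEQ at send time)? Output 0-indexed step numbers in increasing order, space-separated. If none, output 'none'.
Step 0: SEND seq=1000 -> fresh
Step 2: DROP seq=1191 -> fresh
Step 3: SEND seq=1225 -> fresh
Step 4: SEND seq=1191 -> retransmit
Step 5: SEND seq=1352 -> fresh
Step 6: SEND seq=1415 -> fresh
Step 7: SEND seq=1191 -> retransmit

Answer: 4 7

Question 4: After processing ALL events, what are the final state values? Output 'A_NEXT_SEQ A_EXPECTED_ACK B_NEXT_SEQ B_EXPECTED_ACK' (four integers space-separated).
Answer: 1511 2000 2000 1511

Derivation:
After event 0: A_seq=1191 A_ack=2000 B_seq=2000 B_ack=1191
After event 1: A_seq=1191 A_ack=2000 B_seq=2000 B_ack=1191
After event 2: A_seq=1225 A_ack=2000 B_seq=2000 B_ack=1191
After event 3: A_seq=1352 A_ack=2000 B_seq=2000 B_ack=1191
After event 4: A_seq=1352 A_ack=2000 B_seq=2000 B_ack=1352
After event 5: A_seq=1415 A_ack=2000 B_seq=2000 B_ack=1415
After event 6: A_seq=1511 A_ack=2000 B_seq=2000 B_ack=1511
After event 7: A_seq=1511 A_ack=2000 B_seq=2000 B_ack=1511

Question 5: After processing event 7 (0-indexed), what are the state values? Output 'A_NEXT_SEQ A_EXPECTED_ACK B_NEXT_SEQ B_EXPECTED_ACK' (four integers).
After event 0: A_seq=1191 A_ack=2000 B_seq=2000 B_ack=1191
After event 1: A_seq=1191 A_ack=2000 B_seq=2000 B_ack=1191
After event 2: A_seq=1225 A_ack=2000 B_seq=2000 B_ack=1191
After event 3: A_seq=1352 A_ack=2000 B_seq=2000 B_ack=1191
After event 4: A_seq=1352 A_ack=2000 B_seq=2000 B_ack=1352
After event 5: A_seq=1415 A_ack=2000 B_seq=2000 B_ack=1415
After event 6: A_seq=1511 A_ack=2000 B_seq=2000 B_ack=1511
After event 7: A_seq=1511 A_ack=2000 B_seq=2000 B_ack=1511

1511 2000 2000 1511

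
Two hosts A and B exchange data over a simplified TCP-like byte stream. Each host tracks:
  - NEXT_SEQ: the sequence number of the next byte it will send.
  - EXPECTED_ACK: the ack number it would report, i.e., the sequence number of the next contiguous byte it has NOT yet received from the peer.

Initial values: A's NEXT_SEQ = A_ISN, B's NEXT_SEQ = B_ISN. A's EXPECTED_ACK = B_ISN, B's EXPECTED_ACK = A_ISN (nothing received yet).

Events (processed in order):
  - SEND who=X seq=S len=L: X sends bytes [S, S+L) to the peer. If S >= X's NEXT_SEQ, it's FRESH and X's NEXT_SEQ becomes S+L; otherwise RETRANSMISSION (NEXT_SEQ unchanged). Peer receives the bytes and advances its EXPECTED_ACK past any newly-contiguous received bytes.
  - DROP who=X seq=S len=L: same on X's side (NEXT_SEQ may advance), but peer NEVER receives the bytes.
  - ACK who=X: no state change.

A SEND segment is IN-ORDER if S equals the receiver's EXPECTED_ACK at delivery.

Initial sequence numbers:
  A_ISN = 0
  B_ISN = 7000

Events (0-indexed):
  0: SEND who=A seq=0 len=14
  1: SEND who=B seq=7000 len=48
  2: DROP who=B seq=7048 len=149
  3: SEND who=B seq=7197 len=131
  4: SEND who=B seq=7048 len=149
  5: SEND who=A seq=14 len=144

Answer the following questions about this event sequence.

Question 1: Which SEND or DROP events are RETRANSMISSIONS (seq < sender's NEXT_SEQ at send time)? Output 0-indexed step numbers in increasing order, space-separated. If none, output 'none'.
Answer: 4

Derivation:
Step 0: SEND seq=0 -> fresh
Step 1: SEND seq=7000 -> fresh
Step 2: DROP seq=7048 -> fresh
Step 3: SEND seq=7197 -> fresh
Step 4: SEND seq=7048 -> retransmit
Step 5: SEND seq=14 -> fresh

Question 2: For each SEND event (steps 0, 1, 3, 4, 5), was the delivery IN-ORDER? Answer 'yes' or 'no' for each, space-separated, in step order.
Answer: yes yes no yes yes

Derivation:
Step 0: SEND seq=0 -> in-order
Step 1: SEND seq=7000 -> in-order
Step 3: SEND seq=7197 -> out-of-order
Step 4: SEND seq=7048 -> in-order
Step 5: SEND seq=14 -> in-order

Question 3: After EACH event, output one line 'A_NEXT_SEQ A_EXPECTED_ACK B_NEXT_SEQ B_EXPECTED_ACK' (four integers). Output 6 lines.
14 7000 7000 14
14 7048 7048 14
14 7048 7197 14
14 7048 7328 14
14 7328 7328 14
158 7328 7328 158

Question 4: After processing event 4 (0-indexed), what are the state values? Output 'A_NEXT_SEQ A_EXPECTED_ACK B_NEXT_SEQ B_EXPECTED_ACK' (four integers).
After event 0: A_seq=14 A_ack=7000 B_seq=7000 B_ack=14
After event 1: A_seq=14 A_ack=7048 B_seq=7048 B_ack=14
After event 2: A_seq=14 A_ack=7048 B_seq=7197 B_ack=14
After event 3: A_seq=14 A_ack=7048 B_seq=7328 B_ack=14
After event 4: A_seq=14 A_ack=7328 B_seq=7328 B_ack=14

14 7328 7328 14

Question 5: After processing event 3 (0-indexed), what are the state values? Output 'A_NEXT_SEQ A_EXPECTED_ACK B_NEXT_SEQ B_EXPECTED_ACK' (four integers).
After event 0: A_seq=14 A_ack=7000 B_seq=7000 B_ack=14
After event 1: A_seq=14 A_ack=7048 B_seq=7048 B_ack=14
After event 2: A_seq=14 A_ack=7048 B_seq=7197 B_ack=14
After event 3: A_seq=14 A_ack=7048 B_seq=7328 B_ack=14

14 7048 7328 14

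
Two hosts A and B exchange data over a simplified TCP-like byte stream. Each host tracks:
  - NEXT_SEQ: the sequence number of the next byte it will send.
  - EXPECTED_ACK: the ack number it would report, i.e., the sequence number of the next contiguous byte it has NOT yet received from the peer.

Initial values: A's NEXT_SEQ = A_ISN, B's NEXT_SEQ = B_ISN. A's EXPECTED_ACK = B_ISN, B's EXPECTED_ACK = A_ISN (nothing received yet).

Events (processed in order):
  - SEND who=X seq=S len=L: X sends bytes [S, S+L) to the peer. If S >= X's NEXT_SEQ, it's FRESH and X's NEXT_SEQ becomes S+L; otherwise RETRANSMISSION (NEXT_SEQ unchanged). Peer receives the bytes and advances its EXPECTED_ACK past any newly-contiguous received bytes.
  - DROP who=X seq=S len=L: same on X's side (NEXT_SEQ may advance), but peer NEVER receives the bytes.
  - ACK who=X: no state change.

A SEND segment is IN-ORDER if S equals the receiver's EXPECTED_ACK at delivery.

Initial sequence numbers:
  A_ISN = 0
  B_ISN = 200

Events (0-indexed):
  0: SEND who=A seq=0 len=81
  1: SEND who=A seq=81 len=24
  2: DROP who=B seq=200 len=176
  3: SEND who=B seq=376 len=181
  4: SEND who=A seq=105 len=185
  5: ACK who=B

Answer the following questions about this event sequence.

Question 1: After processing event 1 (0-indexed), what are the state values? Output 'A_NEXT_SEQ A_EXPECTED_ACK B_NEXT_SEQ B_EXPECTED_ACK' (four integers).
After event 0: A_seq=81 A_ack=200 B_seq=200 B_ack=81
After event 1: A_seq=105 A_ack=200 B_seq=200 B_ack=105

105 200 200 105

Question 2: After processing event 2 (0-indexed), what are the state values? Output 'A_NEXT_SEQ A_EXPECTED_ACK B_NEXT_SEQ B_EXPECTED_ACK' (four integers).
After event 0: A_seq=81 A_ack=200 B_seq=200 B_ack=81
After event 1: A_seq=105 A_ack=200 B_seq=200 B_ack=105
After event 2: A_seq=105 A_ack=200 B_seq=376 B_ack=105

105 200 376 105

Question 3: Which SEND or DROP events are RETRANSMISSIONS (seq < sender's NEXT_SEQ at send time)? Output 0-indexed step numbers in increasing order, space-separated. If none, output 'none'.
Step 0: SEND seq=0 -> fresh
Step 1: SEND seq=81 -> fresh
Step 2: DROP seq=200 -> fresh
Step 3: SEND seq=376 -> fresh
Step 4: SEND seq=105 -> fresh

Answer: none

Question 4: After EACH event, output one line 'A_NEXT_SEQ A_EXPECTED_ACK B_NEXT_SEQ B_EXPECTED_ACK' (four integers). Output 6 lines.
81 200 200 81
105 200 200 105
105 200 376 105
105 200 557 105
290 200 557 290
290 200 557 290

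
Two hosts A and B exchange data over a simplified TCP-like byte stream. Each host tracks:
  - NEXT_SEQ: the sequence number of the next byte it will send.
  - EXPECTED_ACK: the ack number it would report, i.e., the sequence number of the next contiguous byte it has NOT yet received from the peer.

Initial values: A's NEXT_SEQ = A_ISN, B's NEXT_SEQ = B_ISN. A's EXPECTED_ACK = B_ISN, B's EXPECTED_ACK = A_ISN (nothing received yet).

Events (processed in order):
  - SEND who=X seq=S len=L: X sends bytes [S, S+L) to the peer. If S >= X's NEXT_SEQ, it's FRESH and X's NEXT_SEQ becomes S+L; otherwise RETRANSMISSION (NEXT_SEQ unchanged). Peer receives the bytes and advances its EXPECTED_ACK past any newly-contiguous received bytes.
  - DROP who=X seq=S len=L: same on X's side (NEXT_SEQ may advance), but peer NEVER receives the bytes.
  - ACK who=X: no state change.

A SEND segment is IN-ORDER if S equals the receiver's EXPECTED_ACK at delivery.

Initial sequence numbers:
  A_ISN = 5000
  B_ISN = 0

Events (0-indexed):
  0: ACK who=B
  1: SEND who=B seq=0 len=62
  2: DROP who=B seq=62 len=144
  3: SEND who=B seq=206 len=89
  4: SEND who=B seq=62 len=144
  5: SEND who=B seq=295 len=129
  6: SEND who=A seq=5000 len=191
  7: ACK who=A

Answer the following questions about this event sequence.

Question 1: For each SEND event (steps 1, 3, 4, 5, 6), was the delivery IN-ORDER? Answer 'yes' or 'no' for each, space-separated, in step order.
Step 1: SEND seq=0 -> in-order
Step 3: SEND seq=206 -> out-of-order
Step 4: SEND seq=62 -> in-order
Step 5: SEND seq=295 -> in-order
Step 6: SEND seq=5000 -> in-order

Answer: yes no yes yes yes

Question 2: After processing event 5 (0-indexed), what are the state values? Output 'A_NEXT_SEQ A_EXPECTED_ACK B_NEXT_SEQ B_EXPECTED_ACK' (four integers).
After event 0: A_seq=5000 A_ack=0 B_seq=0 B_ack=5000
After event 1: A_seq=5000 A_ack=62 B_seq=62 B_ack=5000
After event 2: A_seq=5000 A_ack=62 B_seq=206 B_ack=5000
After event 3: A_seq=5000 A_ack=62 B_seq=295 B_ack=5000
After event 4: A_seq=5000 A_ack=295 B_seq=295 B_ack=5000
After event 5: A_seq=5000 A_ack=424 B_seq=424 B_ack=5000

5000 424 424 5000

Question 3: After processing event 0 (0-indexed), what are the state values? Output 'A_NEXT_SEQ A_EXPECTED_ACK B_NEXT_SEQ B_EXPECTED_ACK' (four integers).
After event 0: A_seq=5000 A_ack=0 B_seq=0 B_ack=5000

5000 0 0 5000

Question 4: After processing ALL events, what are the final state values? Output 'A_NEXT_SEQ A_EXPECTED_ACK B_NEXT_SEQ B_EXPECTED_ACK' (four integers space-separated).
After event 0: A_seq=5000 A_ack=0 B_seq=0 B_ack=5000
After event 1: A_seq=5000 A_ack=62 B_seq=62 B_ack=5000
After event 2: A_seq=5000 A_ack=62 B_seq=206 B_ack=5000
After event 3: A_seq=5000 A_ack=62 B_seq=295 B_ack=5000
After event 4: A_seq=5000 A_ack=295 B_seq=295 B_ack=5000
After event 5: A_seq=5000 A_ack=424 B_seq=424 B_ack=5000
After event 6: A_seq=5191 A_ack=424 B_seq=424 B_ack=5191
After event 7: A_seq=5191 A_ack=424 B_seq=424 B_ack=5191

Answer: 5191 424 424 5191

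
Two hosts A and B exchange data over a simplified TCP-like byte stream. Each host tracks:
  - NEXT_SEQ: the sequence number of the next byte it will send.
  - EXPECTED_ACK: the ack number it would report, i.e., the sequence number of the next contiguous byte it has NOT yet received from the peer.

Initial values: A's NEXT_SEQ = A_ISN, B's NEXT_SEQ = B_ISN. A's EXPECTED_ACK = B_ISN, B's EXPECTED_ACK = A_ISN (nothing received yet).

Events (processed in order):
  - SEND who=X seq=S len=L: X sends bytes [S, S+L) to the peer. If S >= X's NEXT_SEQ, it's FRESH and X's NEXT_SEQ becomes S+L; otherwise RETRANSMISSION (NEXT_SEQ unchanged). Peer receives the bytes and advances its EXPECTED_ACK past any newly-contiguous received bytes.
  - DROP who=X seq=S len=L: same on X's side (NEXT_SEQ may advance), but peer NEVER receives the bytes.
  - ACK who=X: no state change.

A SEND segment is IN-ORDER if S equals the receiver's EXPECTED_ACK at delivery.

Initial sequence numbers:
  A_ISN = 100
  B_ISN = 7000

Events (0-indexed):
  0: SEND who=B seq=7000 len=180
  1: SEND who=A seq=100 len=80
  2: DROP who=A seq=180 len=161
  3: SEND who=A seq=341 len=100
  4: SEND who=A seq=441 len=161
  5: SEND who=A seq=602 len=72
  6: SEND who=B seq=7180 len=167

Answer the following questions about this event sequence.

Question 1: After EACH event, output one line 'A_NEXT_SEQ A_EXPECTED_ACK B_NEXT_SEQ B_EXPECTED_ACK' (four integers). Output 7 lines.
100 7180 7180 100
180 7180 7180 180
341 7180 7180 180
441 7180 7180 180
602 7180 7180 180
674 7180 7180 180
674 7347 7347 180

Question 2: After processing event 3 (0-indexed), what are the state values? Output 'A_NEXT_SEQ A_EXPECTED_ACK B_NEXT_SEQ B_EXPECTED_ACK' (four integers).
After event 0: A_seq=100 A_ack=7180 B_seq=7180 B_ack=100
After event 1: A_seq=180 A_ack=7180 B_seq=7180 B_ack=180
After event 2: A_seq=341 A_ack=7180 B_seq=7180 B_ack=180
After event 3: A_seq=441 A_ack=7180 B_seq=7180 B_ack=180

441 7180 7180 180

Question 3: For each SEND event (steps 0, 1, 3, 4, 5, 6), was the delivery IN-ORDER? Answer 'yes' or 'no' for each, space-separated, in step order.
Step 0: SEND seq=7000 -> in-order
Step 1: SEND seq=100 -> in-order
Step 3: SEND seq=341 -> out-of-order
Step 4: SEND seq=441 -> out-of-order
Step 5: SEND seq=602 -> out-of-order
Step 6: SEND seq=7180 -> in-order

Answer: yes yes no no no yes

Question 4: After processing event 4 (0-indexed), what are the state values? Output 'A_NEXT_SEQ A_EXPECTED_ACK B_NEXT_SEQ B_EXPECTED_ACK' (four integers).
After event 0: A_seq=100 A_ack=7180 B_seq=7180 B_ack=100
After event 1: A_seq=180 A_ack=7180 B_seq=7180 B_ack=180
After event 2: A_seq=341 A_ack=7180 B_seq=7180 B_ack=180
After event 3: A_seq=441 A_ack=7180 B_seq=7180 B_ack=180
After event 4: A_seq=602 A_ack=7180 B_seq=7180 B_ack=180

602 7180 7180 180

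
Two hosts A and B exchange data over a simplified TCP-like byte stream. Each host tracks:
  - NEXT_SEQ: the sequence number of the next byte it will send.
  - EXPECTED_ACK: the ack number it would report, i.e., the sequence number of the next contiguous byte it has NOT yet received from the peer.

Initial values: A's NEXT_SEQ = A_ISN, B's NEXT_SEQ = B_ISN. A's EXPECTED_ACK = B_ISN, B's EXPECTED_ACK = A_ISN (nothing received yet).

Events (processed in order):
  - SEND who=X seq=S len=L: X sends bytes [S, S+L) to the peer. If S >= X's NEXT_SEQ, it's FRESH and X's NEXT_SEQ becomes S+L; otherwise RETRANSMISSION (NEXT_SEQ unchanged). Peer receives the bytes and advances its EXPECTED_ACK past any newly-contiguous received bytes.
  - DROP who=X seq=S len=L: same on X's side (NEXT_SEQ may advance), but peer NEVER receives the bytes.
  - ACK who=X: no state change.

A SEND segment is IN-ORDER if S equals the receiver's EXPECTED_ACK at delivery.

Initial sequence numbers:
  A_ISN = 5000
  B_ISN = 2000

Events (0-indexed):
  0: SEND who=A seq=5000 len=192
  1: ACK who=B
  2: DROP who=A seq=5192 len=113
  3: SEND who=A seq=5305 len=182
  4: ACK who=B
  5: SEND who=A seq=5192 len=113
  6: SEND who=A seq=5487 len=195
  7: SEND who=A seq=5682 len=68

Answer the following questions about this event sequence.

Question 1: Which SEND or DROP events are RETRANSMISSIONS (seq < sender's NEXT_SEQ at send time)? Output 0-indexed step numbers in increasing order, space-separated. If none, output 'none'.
Answer: 5

Derivation:
Step 0: SEND seq=5000 -> fresh
Step 2: DROP seq=5192 -> fresh
Step 3: SEND seq=5305 -> fresh
Step 5: SEND seq=5192 -> retransmit
Step 6: SEND seq=5487 -> fresh
Step 7: SEND seq=5682 -> fresh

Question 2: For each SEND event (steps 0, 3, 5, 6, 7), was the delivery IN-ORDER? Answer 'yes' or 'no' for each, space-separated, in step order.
Answer: yes no yes yes yes

Derivation:
Step 0: SEND seq=5000 -> in-order
Step 3: SEND seq=5305 -> out-of-order
Step 5: SEND seq=5192 -> in-order
Step 6: SEND seq=5487 -> in-order
Step 7: SEND seq=5682 -> in-order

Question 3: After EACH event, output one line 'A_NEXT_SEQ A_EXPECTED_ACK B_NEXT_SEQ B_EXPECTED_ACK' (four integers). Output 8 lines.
5192 2000 2000 5192
5192 2000 2000 5192
5305 2000 2000 5192
5487 2000 2000 5192
5487 2000 2000 5192
5487 2000 2000 5487
5682 2000 2000 5682
5750 2000 2000 5750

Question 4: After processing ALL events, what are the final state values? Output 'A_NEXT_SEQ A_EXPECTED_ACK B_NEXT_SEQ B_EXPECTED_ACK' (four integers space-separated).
After event 0: A_seq=5192 A_ack=2000 B_seq=2000 B_ack=5192
After event 1: A_seq=5192 A_ack=2000 B_seq=2000 B_ack=5192
After event 2: A_seq=5305 A_ack=2000 B_seq=2000 B_ack=5192
After event 3: A_seq=5487 A_ack=2000 B_seq=2000 B_ack=5192
After event 4: A_seq=5487 A_ack=2000 B_seq=2000 B_ack=5192
After event 5: A_seq=5487 A_ack=2000 B_seq=2000 B_ack=5487
After event 6: A_seq=5682 A_ack=2000 B_seq=2000 B_ack=5682
After event 7: A_seq=5750 A_ack=2000 B_seq=2000 B_ack=5750

Answer: 5750 2000 2000 5750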